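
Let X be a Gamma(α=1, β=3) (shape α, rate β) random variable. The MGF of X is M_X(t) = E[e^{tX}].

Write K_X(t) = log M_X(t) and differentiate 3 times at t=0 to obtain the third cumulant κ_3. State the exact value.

M_X(t) = 3/(3 - t)
K_X(t) = log M_X(t) = -log(3 - t) + log(3)
K′(t) = -1/(t - 3)
K′′(t) = 1/(t^2 - 6*t + 9)
K′′′(t) = -2/(t^3 - 9*t^2 + 27*t - 27)

κ_3 = K′′′(0) = 2/27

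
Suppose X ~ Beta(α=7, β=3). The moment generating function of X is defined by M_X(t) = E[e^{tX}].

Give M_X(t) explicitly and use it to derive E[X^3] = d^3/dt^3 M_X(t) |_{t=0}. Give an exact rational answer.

M_X(t) = ₁F₁(7; 10; t)
dM/dt = 7*₁F₁(8; 11; t)/10
d^2M/dt^2 = 28*₁F₁(9; 12; t)/55
d^3M/dt^3 = 21*₁F₁(10; 13; t)/55

E[X^3] = d^3M/dt^3 |_{t=0} = 21/55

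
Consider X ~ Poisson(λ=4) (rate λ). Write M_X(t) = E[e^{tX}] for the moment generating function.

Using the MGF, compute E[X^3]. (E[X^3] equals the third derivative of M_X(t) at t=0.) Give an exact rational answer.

M_X(t) = e^(4*e^(t) - 4)
M′(t) = 4*e^(-4)*e^(t)*e^(4*e^(t))
M′′(t) = (16*e^(2*t)*e^(4*e^(t)) + 4*e^(t)*e^(4*e^(t)))*e^(-4)
M′′′(t) = (64*e^(3*t)*e^(4*e^(t)) + 48*e^(2*t)*e^(4*e^(t)) + 4*e^(t)*e^(4*e^(t)))*e^(-4)

E[X^3] = M′′′(0) = 116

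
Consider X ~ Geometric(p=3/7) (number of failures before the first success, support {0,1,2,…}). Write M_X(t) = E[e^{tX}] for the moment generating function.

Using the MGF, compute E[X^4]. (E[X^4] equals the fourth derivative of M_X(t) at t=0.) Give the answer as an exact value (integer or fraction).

E[X^4] = M^(4)(0) = 5060/27

M_X(t) = 3/(7*(1 - 4*e^(t)/7))
M^(4)(t) = (-768*e^(4*t) - 14784*e^(3*t) - 25872*e^(2*t) - 4116*e^(t))/(1024*e^(5*t) - 8960*e^(4*t) + 31360*e^(3*t) - 54880*e^(2*t) + 48020*e^(t) - 16807)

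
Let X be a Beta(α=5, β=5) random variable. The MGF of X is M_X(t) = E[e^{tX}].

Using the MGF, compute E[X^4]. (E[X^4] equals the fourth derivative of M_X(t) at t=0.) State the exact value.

E[X^4] = d^4M/dt^4 |_{t=0} = 14/143

M_X(t) = ₁F₁(5; 10; t)
dM/dt = ₁F₁(6; 11; t)/2
d^2M/dt^2 = 3*₁F₁(7; 12; t)/11
d^3M/dt^3 = 7*₁F₁(8; 13; t)/44
d^4M/dt^4 = 14*₁F₁(9; 14; t)/143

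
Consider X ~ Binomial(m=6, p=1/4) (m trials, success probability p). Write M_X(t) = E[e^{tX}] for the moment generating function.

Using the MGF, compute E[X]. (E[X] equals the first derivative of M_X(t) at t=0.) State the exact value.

E[X] = D[M](0) = 3/2

M_X(t) = (e^(t)/4 + 3/4)^6
D[M](t) = 3*e^(6*t)/2048 + 45*e^(5*t)/2048 + 135*e^(4*t)/1024 + 405*e^(3*t)/1024 + 1215*e^(2*t)/2048 + 729*e^(t)/2048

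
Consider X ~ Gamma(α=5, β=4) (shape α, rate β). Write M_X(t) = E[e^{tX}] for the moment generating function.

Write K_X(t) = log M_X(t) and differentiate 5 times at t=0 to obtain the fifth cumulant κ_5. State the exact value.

M_X(t) = 1024/(4 - t)^5
K_X(t) = log M_X(t) = -5*log(4 - t) + 10*log(2)
K^(5)(t) = -120/(t^5 - 20*t^4 + 160*t^3 - 640*t^2 + 1280*t - 1024)

κ_5 = K^(5)(0) = 15/128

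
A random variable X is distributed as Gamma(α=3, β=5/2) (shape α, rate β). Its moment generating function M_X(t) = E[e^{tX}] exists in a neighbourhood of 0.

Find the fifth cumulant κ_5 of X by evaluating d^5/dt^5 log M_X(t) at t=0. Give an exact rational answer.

M_X(t) = 125/(8*(5/2 - t)^3)
K_X(t) = log M_X(t) = -3*log(5/2 - t) - 3*log(2) + 3*log(5)
D^5[K](t) = -2304/(32*t^5 - 400*t^4 + 2000*t^3 - 5000*t^2 + 6250*t - 3125)

κ_5 = D^5[K](0) = 2304/3125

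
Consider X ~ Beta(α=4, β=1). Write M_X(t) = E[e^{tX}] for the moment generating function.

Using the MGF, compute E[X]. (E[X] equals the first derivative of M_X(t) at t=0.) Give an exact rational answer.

M_X(t) = ₁F₁(4; 5; t)
M^(1)(t) = 4*₁F₁(5; 6; t)/5

E[X] = M^(1)(0) = 4/5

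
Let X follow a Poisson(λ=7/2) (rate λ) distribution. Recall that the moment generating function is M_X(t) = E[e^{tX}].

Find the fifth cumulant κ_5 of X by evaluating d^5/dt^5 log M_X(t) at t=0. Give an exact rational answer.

κ_5 = K′′′′′(0) = 7/2

M_X(t) = e^(7*e^(t)/2 - 7/2)
K_X(t) = log M_X(t) = 7*e^(t)/2 - 7/2
K′(t) = 7*e^(t)/2
K′′(t) = 7*e^(t)/2
K′′′(t) = 7*e^(t)/2
K′′′′(t) = 7*e^(t)/2
K′′′′′(t) = 7*e^(t)/2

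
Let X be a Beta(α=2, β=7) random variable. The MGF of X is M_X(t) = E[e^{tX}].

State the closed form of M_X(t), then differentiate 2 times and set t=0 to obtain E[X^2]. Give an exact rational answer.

E[X^2] = D^2[M](0) = 1/15

M_X(t) = ₁F₁(2; 9; t)
D^2[M](t) = ₁F₁(4; 11; t)/15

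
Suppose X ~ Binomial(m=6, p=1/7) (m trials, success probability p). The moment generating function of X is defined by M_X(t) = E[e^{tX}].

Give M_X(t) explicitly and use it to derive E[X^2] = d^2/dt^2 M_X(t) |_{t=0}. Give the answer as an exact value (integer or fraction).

M_X(t) = (e^(t)/7 + 6/7)^6
D^2[M](t) = 36*e^(6*t)/117649 + 900*e^(5*t)/117649 + 8640*e^(4*t)/117649 + 38880*e^(3*t)/117649 + 77760*e^(2*t)/117649 + 46656*e^(t)/117649

E[X^2] = D^2[M](0) = 72/49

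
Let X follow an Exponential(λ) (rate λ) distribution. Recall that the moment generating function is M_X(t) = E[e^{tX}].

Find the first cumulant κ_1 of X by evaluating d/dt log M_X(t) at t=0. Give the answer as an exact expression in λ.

κ_1 = K^(1)(0) = 1/λ

M_X(t) = λ/(λ - t)
K_X(t) = log M_X(t) = log(λ) - log(λ - t)
K^(1)(t) = -1/(-λ + t)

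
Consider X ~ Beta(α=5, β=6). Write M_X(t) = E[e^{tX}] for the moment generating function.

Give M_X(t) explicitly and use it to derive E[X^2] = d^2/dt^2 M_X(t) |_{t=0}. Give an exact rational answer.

M_X(t) = ₁F₁(5; 11; t)
D^2[M](t) = 5*₁F₁(7; 13; t)/22

E[X^2] = D^2[M](0) = 5/22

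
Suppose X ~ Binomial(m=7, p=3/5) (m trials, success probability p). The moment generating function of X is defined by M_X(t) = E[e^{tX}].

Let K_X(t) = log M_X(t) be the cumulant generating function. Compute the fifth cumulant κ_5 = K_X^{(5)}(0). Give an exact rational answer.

M_X(t) = (3*e^(t)/5 + 2/5)^7
K_X(t) = log M_X(t) = 7*log(3*e^(t)/5 + 2/5)
K′(t) = 21*e^(t)/(3*e^(t) + 2)
K′′(t) = 42*e^(t)/(9*e^(2*t) + 12*e^(t) + 4)
K′′′(t) = (-126*e^(2*t) + 84*e^(t))/(27*e^(3*t) + 54*e^(2*t) + 36*e^(t) + 8)
K′′′′(t) = (378*e^(3*t) - 1008*e^(2*t) + 168*e^(t))/(81*e^(4*t) + 216*e^(3*t) + 216*e^(2*t) + 96*e^(t) + 16)
K′′′′′(t) = (-1134*e^(4*t) + 8316*e^(3*t) - 5544*e^(2*t) + 336*e^(t))/(243*e^(5*t) + 810*e^(4*t) + 1080*e^(3*t) + 720*e^(2*t) + 240*e^(t) + 32)

κ_5 = K′′′′′(0) = 1974/3125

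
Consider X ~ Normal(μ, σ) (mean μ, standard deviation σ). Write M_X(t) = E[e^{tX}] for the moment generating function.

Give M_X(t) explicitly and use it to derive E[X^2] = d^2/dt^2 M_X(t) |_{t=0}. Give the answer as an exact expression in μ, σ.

M_X(t) = e^(μ*t + σ^2*t^2/2)
M′(t) = μ*e^(μ*t)*e^(σ^2*t^2/2) + σ^2*t*e^(μ*t)*e^(σ^2*t^2/2)
M′′(t) = μ^2*e^(μ*t)*e^(σ^2*t^2/2) + 2*μ*σ^2*t*e^(μ*t)*e^(σ^2*t^2/2) + σ^4*t^2*e^(μ*t)*e^(σ^2*t^2/2) + σ^2*e^(μ*t)*e^(σ^2*t^2/2)

E[X^2] = M′′(0) = μ^2 + σ^2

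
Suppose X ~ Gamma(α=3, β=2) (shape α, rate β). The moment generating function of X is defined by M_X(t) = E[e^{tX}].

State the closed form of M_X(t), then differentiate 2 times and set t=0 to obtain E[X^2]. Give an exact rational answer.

E[X^2] = d^2M/dt^2 |_{t=0} = 3

M_X(t) = 8/(2 - t)^3
dM/dt = 24/(t^4 - 8*t^3 + 24*t^2 - 32*t + 16)
d^2M/dt^2 = -96/(t^5 - 10*t^4 + 40*t^3 - 80*t^2 + 80*t - 32)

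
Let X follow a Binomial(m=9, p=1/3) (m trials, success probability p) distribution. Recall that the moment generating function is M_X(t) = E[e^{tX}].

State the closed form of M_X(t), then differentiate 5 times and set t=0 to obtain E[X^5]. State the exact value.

M_X(t) = (e^(t)/3 + 2/3)^9

E[X^5] = M′′′′′(0) = 9227/9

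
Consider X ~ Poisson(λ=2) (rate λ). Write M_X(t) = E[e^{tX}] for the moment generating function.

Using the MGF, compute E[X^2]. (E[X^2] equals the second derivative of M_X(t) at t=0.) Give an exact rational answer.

E[X^2] = d^2M/dt^2 |_{t=0} = 6

M_X(t) = e^(2*e^(t) - 2)
dM/dt = 2*e^(-2)*e^(t)*e^(2*e^(t))
d^2M/dt^2 = (4*e^(2*t)*e^(2*e^(t)) + 2*e^(t)*e^(2*e^(t)))*e^(-2)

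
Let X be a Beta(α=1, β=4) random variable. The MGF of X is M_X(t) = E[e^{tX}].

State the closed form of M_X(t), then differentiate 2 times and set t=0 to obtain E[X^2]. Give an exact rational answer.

E[X^2] = M′′(0) = 1/15

M_X(t) = ₁F₁(1; 5; t)
M′(t) = ₁F₁(2; 6; t)/5
M′′(t) = ₁F₁(3; 7; t)/15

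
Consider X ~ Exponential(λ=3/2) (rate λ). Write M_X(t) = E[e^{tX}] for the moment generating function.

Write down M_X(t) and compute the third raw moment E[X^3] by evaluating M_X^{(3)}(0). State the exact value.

E[X^3] = M^(3)(0) = 16/9

M_X(t) = 3/(2*(3/2 - t))
M^(3)(t) = 144/(16*t^4 - 96*t^3 + 216*t^2 - 216*t + 81)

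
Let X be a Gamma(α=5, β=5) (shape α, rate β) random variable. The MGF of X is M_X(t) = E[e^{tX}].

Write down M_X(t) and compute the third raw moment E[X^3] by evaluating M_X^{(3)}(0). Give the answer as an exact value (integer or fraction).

E[X^3] = M′′′(0) = 42/25

M_X(t) = 3125/(5 - t)^5
M′(t) = 15625/(t^6 - 30*t^5 + 375*t^4 - 2500*t^3 + 9375*t^2 - 18750*t + 15625)
M′′(t) = -93750/(t^7 - 35*t^6 + 525*t^5 - 4375*t^4 + 21875*t^3 - 65625*t^2 + 109375*t - 78125)
M′′′(t) = 656250/(t^8 - 40*t^7 + 700*t^6 - 7000*t^5 + 43750*t^4 - 175000*t^3 + 437500*t^2 - 625000*t + 390625)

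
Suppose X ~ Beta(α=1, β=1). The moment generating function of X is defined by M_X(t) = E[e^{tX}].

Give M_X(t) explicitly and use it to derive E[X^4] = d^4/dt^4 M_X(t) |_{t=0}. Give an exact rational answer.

E[X^4] = M′′′′(0) = 1/5

M_X(t) = ₁F₁(1; 2; t)
M′(t) = ₁F₁(2; 3; t)/2
M′′(t) = ₁F₁(3; 4; t)/3
M′′′(t) = ₁F₁(4; 5; t)/4
M′′′′(t) = ₁F₁(5; 6; t)/5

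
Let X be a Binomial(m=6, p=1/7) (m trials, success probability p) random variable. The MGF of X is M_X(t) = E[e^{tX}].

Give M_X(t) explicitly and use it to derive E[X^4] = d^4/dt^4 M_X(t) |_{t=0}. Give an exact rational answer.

M_X(t) = (e^(t)/7 + 6/7)^6
M^(4)(t) = 1296*e^(6*t)/117649 + 22500*e^(5*t)/117649 + 138240*e^(4*t)/117649 + 349920*e^(3*t)/117649 + 311040*e^(2*t)/117649 + 46656*e^(t)/117649

E[X^4] = M^(4)(0) = 17748/2401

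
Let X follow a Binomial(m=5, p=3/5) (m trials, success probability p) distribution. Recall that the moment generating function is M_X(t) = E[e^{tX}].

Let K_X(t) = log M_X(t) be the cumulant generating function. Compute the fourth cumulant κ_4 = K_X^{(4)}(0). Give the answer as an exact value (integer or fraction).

M_X(t) = (3*e^(t)/5 + 2/5)^5
K_X(t) = log M_X(t) = 5*log(3*e^(t)/5 + 2/5)
K′(t) = 15*e^(t)/(3*e^(t) + 2)
K′′(t) = 30*e^(t)/(9*e^(2*t) + 12*e^(t) + 4)
K′′′(t) = (-90*e^(2*t) + 60*e^(t))/(27*e^(3*t) + 54*e^(2*t) + 36*e^(t) + 8)
K′′′′(t) = (270*e^(3*t) - 720*e^(2*t) + 120*e^(t))/(81*e^(4*t) + 216*e^(3*t) + 216*e^(2*t) + 96*e^(t) + 16)

κ_4 = K′′′′(0) = -66/125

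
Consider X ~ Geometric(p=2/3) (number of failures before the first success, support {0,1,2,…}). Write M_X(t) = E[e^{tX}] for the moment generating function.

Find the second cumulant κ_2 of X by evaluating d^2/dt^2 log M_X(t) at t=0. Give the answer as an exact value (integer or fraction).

M_X(t) = 2/(3*(1 - e^(t)/3))
K_X(t) = log M_X(t) = -log(1 - e^(t)/3) - log(3) + log(2)
dK/dt = -e^(t)/(e^(t) - 3)
d^2K/dt^2 = 3*e^(t)/(e^(2*t) - 6*e^(t) + 9)

κ_2 = d^2K/dt^2 |_{t=0} = 3/4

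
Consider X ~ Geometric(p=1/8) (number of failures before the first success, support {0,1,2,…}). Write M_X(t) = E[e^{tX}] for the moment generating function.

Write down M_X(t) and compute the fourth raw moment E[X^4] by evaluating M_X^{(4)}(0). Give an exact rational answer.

E[X^4] = M^(4)(0) = 70665

M_X(t) = 1/(8*(1 - 7*e^(t)/8))
M^(4)(t) = (-2401*e^(4*t) - 30184*e^(3*t) - 34496*e^(2*t) - 3584*e^(t))/(16807*e^(5*t) - 96040*e^(4*t) + 219520*e^(3*t) - 250880*e^(2*t) + 143360*e^(t) - 32768)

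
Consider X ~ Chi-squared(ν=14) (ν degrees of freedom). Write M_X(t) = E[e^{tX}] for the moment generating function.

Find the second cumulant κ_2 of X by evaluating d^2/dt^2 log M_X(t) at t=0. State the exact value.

M_X(t) = (1 - 2*t)^(-7)
K_X(t) = log M_X(t) = -7*log(1 - 2*t)
K^(2)(t) = 28/(4*t^2 - 4*t + 1)

κ_2 = K^(2)(0) = 28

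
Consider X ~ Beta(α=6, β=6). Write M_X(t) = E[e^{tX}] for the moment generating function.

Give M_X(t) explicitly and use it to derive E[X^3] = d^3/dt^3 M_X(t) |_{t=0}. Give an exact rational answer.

M_X(t) = ₁F₁(6; 12; t)
D^3[M](t) = 2*₁F₁(9; 15; t)/13

E[X^3] = D^3[M](0) = 2/13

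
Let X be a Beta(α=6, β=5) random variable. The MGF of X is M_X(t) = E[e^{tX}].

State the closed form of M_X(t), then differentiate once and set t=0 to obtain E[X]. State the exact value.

E[X] = D[M](0) = 6/11

M_X(t) = ₁F₁(6; 11; t)
D[M](t) = 6*₁F₁(7; 12; t)/11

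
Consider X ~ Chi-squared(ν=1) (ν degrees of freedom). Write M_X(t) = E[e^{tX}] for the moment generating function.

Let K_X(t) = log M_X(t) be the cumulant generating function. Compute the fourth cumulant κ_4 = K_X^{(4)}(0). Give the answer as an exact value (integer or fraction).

M_X(t) = 1/√(1 - 2*t)
K_X(t) = log M_X(t) = -log(1 - 2*t)/2
dK/dt = -1/(2*t - 1)
d^2K/dt^2 = 2/(4*t^2 - 4*t + 1)
d^3K/dt^3 = -8/(8*t^3 - 12*t^2 + 6*t - 1)
d^4K/dt^4 = 48/(16*t^4 - 32*t^3 + 24*t^2 - 8*t + 1)

κ_4 = d^4K/dt^4 |_{t=0} = 48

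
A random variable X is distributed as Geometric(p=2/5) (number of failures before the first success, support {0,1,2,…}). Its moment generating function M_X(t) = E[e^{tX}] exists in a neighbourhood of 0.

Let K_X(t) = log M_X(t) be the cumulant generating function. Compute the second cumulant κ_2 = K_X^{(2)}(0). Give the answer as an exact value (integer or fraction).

M_X(t) = 2/(5*(1 - 3*e^(t)/5))
K_X(t) = log M_X(t) = -log(1 - 3*e^(t)/5) - log(5) + log(2)
dK/dt = -3*e^(t)/(3*e^(t) - 5)
d^2K/dt^2 = 15*e^(t)/(9*e^(2*t) - 30*e^(t) + 25)

κ_2 = d^2K/dt^2 |_{t=0} = 15/4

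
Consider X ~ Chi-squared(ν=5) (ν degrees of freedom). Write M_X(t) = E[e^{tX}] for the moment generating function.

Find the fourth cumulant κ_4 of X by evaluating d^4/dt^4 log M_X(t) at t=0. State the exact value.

κ_4 = K^(4)(0) = 240

M_X(t) = (1 - 2*t)^(-5/2)
K_X(t) = log M_X(t) = -5*log(1 - 2*t)/2
K^(4)(t) = 240/(16*t^4 - 32*t^3 + 24*t^2 - 8*t + 1)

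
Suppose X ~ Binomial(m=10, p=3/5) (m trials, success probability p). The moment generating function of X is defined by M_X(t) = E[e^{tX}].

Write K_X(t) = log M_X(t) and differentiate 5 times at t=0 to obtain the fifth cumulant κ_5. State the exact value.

κ_5 = d^5K/dt^5 |_{t=0} = 564/625

M_X(t) = (3*e^(t)/5 + 2/5)^10
K_X(t) = log M_X(t) = 10*log(3*e^(t)/5 + 2/5)
dK/dt = 30*e^(t)/(3*e^(t) + 2)
d^2K/dt^2 = 60*e^(t)/(9*e^(2*t) + 12*e^(t) + 4)
d^3K/dt^3 = (-180*e^(2*t) + 120*e^(t))/(27*e^(3*t) + 54*e^(2*t) + 36*e^(t) + 8)
d^4K/dt^4 = (540*e^(3*t) - 1440*e^(2*t) + 240*e^(t))/(81*e^(4*t) + 216*e^(3*t) + 216*e^(2*t) + 96*e^(t) + 16)
d^5K/dt^5 = (-1620*e^(4*t) + 11880*e^(3*t) - 7920*e^(2*t) + 480*e^(t))/(243*e^(5*t) + 810*e^(4*t) + 1080*e^(3*t) + 720*e^(2*t) + 240*e^(t) + 32)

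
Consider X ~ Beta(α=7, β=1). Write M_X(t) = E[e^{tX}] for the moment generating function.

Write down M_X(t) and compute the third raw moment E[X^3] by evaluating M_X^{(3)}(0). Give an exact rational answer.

E[X^3] = M′′′(0) = 7/10

M_X(t) = ₁F₁(7; 8; t)
M′(t) = 7*₁F₁(8; 9; t)/8
M′′(t) = 7*₁F₁(9; 10; t)/9
M′′′(t) = 7*₁F₁(10; 11; t)/10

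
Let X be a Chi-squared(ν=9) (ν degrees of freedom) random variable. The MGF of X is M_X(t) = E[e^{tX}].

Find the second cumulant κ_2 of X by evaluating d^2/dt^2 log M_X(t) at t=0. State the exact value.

κ_2 = D^2[K](0) = 18

M_X(t) = (1 - 2*t)^(-9/2)
K_X(t) = log M_X(t) = -9*log(1 - 2*t)/2
D^2[K](t) = 18/(4*t^2 - 4*t + 1)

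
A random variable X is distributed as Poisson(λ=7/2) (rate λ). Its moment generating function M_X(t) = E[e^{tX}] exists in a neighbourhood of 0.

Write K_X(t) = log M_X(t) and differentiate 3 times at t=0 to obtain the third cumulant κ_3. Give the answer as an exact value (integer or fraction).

κ_3 = d^3K/dt^3 |_{t=0} = 7/2

M_X(t) = e^(7*e^(t)/2 - 7/2)
K_X(t) = log M_X(t) = 7*e^(t)/2 - 7/2
dK/dt = 7*e^(t)/2
d^2K/dt^2 = 7*e^(t)/2
d^3K/dt^3 = 7*e^(t)/2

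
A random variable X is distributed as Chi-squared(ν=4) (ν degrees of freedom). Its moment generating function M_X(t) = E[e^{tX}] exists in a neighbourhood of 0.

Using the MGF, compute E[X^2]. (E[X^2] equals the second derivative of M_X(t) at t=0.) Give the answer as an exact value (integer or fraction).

M_X(t) = (1 - 2*t)^(-2)
dM/dt = -4/(8*t^3 - 12*t^2 + 6*t - 1)
d^2M/dt^2 = 24/(16*t^4 - 32*t^3 + 24*t^2 - 8*t + 1)

E[X^2] = d^2M/dt^2 |_{t=0} = 24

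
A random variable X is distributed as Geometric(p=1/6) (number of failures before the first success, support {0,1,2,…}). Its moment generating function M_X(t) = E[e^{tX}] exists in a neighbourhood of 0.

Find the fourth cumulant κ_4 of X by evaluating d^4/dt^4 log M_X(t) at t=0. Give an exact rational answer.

M_X(t) = 1/(6*(1 - 5*e^(t)/6))
K_X(t) = log M_X(t) = -log(1 - 5*e^(t)/6) - log(6)
K′(t) = -5*e^(t)/(5*e^(t) - 6)
K′′(t) = 30*e^(t)/(25*e^(2*t) - 60*e^(t) + 36)
K′′′(t) = (-150*e^(2*t) - 180*e^(t))/(125*e^(3*t) - 450*e^(2*t) + 540*e^(t) - 216)
K′′′′(t) = (750*e^(3*t) + 3600*e^(2*t) + 1080*e^(t))/(625*e^(4*t) - 3000*e^(3*t) + 5400*e^(2*t) - 4320*e^(t) + 1296)

κ_4 = K′′′′(0) = 5430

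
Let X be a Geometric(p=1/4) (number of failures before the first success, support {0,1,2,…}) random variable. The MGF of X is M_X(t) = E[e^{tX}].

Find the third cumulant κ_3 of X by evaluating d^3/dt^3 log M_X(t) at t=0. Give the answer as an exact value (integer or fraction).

M_X(t) = 1/(4*(1 - 3*e^(t)/4))
K_X(t) = log M_X(t) = -log(1 - 3*e^(t)/4) - 2*log(2)
D^3[K](t) = (-36*e^(2*t) - 48*e^(t))/(27*e^(3*t) - 108*e^(2*t) + 144*e^(t) - 64)

κ_3 = D^3[K](0) = 84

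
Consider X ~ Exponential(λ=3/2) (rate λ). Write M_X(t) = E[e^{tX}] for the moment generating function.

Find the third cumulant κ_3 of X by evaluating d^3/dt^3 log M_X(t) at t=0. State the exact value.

κ_3 = d^3K/dt^3 |_{t=0} = 16/27

M_X(t) = 3/(2*(3/2 - t))
K_X(t) = log M_X(t) = -log(3/2 - t) - log(2) + log(3)
dK/dt = -2/(2*t - 3)
d^2K/dt^2 = 4/(4*t^2 - 12*t + 9)
d^3K/dt^3 = -16/(8*t^3 - 36*t^2 + 54*t - 27)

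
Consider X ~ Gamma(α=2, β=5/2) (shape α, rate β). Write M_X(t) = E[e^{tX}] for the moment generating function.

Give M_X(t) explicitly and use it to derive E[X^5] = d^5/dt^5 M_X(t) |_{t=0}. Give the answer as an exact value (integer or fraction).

E[X^5] = D^5[M](0) = 4608/625

M_X(t) = 25/(4*(5/2 - t)^2)
D^5[M](t) = -576000/(128*t^7 - 2240*t^6 + 16800*t^5 - 70000*t^4 + 175000*t^3 - 262500*t^2 + 218750*t - 78125)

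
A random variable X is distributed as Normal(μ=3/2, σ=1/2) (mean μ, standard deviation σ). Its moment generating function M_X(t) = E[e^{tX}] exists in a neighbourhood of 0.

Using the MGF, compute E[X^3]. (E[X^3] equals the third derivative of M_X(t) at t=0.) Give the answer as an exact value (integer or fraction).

M_X(t) = e^(t^2/8 + 3*t/2)
M′(t) = t*e^(3*t/2)*e^(t^2/8)/4 + 3*e^(3*t/2)*e^(t^2/8)/2
M′′(t) = t^2*e^(3*t/2)*e^(t^2/8)/16 + 3*t*e^(3*t/2)*e^(t^2/8)/4 + 5*e^(3*t/2)*e^(t^2/8)/2
M′′′(t) = t^3*e^(3*t/2)*e^(t^2/8)/64 + 9*t^2*e^(3*t/2)*e^(t^2/8)/32 + 15*t*e^(3*t/2)*e^(t^2/8)/8 + 9*e^(3*t/2)*e^(t^2/8)/2

E[X^3] = M′′′(0) = 9/2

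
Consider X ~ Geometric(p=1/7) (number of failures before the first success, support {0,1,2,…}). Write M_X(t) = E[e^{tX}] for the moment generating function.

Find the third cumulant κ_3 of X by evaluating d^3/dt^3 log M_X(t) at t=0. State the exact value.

κ_3 = K′′′(0) = 546

M_X(t) = 1/(7*(1 - 6*e^(t)/7))
K_X(t) = log M_X(t) = -log(1 - 6*e^(t)/7) - log(7)
K′(t) = -6*e^(t)/(6*e^(t) - 7)
K′′(t) = 42*e^(t)/(36*e^(2*t) - 84*e^(t) + 49)
K′′′(t) = (-252*e^(2*t) - 294*e^(t))/(216*e^(3*t) - 756*e^(2*t) + 882*e^(t) - 343)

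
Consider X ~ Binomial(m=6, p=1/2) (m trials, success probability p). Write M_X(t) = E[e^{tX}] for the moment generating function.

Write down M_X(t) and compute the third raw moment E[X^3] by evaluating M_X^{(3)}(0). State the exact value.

E[X^3] = M′′′(0) = 81/2

M_X(t) = (e^(t)/2 + 1/2)^6
M′(t) = 3*e^(6*t)/32 + 15*e^(5*t)/32 + 15*e^(4*t)/16 + 15*e^(3*t)/16 + 15*e^(2*t)/32 + 3*e^(t)/32
M′′(t) = 9*e^(6*t)/16 + 75*e^(5*t)/32 + 15*e^(4*t)/4 + 45*e^(3*t)/16 + 15*e^(2*t)/16 + 3*e^(t)/32
M′′′(t) = 27*e^(6*t)/8 + 375*e^(5*t)/32 + 15*e^(4*t) + 135*e^(3*t)/16 + 15*e^(2*t)/8 + 3*e^(t)/32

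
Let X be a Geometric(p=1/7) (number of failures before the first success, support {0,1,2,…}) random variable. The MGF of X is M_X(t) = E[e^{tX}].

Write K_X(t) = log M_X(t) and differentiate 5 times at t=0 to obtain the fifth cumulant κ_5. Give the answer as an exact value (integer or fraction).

κ_5 = D^5[K](0) = 275730

M_X(t) = 1/(7*(1 - 6*e^(t)/7))
K_X(t) = log M_X(t) = -log(1 - 6*e^(t)/7) - log(7)
D^5[K](t) = (-9072*e^(4*t) - 116424*e^(3*t) - 135828*e^(2*t) - 14406*e^(t))/(7776*e^(5*t) - 45360*e^(4*t) + 105840*e^(3*t) - 123480*e^(2*t) + 72030*e^(t) - 16807)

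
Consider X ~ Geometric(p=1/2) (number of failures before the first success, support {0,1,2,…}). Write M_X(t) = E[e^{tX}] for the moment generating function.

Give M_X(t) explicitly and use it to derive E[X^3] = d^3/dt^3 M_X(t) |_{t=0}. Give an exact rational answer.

E[X^3] = M′′′(0) = 13

M_X(t) = 1/(2*(1 - e^(t)/2))
M′(t) = e^(t)/(e^(2*t) - 4*e^(t) + 4)
M′′(t) = (-e^(2*t) - 2*e^(t))/(e^(3*t) - 6*e^(2*t) + 12*e^(t) - 8)
M′′′(t) = (e^(3*t) + 8*e^(2*t) + 4*e^(t))/(e^(4*t) - 8*e^(3*t) + 24*e^(2*t) - 32*e^(t) + 16)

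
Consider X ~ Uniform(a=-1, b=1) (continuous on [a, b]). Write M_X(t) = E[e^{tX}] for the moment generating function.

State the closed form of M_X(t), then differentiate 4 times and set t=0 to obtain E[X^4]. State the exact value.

M_X(t) = (e^(t) - e^(-t))/(2*t)
D^4[M](t) = (t^4*e^(2*t) - t^4 - 4*t^3*e^(2*t) - 4*t^3 + 12*t^2*e^(2*t) - 12*t^2 - 24*t*e^(2*t) - 24*t + 24*e^(2*t) - 24)*e^(-t)/(2*t^5)

E[X^4] = D^4[M](0) = 1/5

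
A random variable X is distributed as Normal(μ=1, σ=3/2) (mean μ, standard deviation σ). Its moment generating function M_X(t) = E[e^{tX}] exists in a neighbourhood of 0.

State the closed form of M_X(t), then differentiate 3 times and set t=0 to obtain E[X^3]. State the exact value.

M_X(t) = e^(9*t^2/8 + t)
D^3[M](t) = 729*t^3*e^(t)*e^(9*t^2/8)/64 + 243*t^2*e^(t)*e^(9*t^2/8)/16 + 351*t*e^(t)*e^(9*t^2/8)/16 + 31*e^(t)*e^(9*t^2/8)/4

E[X^3] = D^3[M](0) = 31/4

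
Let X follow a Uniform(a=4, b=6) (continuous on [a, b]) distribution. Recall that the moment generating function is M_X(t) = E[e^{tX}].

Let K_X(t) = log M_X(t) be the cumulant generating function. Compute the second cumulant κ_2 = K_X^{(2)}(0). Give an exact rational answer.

κ_2 = D^2[K](0) = 1/3

M_X(t) = (e^(6*t) - e^(4*t))/(2*t)
K_X(t) = log M_X(t) = -log(t) + log(e^(6*t) - e^(4*t)) - log(2)
D^2[K](t) = (-4*t^2*e^(2*t) + e^(4*t) - 2*e^(2*t) + 1)/(t^2*e^(4*t) - 2*t^2*e^(2*t) + t^2)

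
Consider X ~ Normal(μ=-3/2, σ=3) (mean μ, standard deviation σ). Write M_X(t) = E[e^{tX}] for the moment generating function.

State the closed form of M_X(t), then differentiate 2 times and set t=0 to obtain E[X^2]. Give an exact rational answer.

E[X^2] = M^(2)(0) = 45/4

M_X(t) = e^(9*t^2/2 - 3*t/2)
M^(2)(t) = (324*t^2*e^(9*t^2/2) - 108*t*e^(9*t^2/2) + 45*e^(9*t^2/2))*e^(-3*t/2)/4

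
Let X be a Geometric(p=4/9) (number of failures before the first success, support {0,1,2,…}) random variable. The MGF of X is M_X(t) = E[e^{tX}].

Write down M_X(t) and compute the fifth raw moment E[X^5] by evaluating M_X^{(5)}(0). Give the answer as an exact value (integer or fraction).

E[X^5] = M′′′′′(0) = 165535/128

M_X(t) = 4/(9*(1 - 5*e^(t)/9))
M′(t) = 20*e^(t)/(25*e^(2*t) - 90*e^(t) + 81)
M′′(t) = (-100*e^(2*t) - 180*e^(t))/(125*e^(3*t) - 675*e^(2*t) + 1215*e^(t) - 729)
M′′′(t) = (500*e^(3*t) + 3600*e^(2*t) + 1620*e^(t))/(625*e^(4*t) - 4500*e^(3*t) + 12150*e^(2*t) - 14580*e^(t) + 6561)
M′′′′(t) = (-2500*e^(4*t) - 49500*e^(3*t) - 89100*e^(2*t) - 14580*e^(t))/(3125*e^(5*t) - 28125*e^(4*t) + 101250*e^(3*t) - 182250*e^(2*t) + 164025*e^(t) - 59049)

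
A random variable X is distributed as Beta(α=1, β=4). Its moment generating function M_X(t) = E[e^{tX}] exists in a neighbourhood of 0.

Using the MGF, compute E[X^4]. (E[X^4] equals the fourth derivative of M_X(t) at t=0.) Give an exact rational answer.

E[X^4] = M^(4)(0) = 1/70

M_X(t) = ₁F₁(1; 5; t)
M^(4)(t) = ₁F₁(5; 9; t)/70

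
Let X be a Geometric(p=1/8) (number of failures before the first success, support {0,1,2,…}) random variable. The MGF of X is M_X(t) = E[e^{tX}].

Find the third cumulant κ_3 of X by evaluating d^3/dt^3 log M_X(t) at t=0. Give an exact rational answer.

M_X(t) = 1/(8*(1 - 7*e^(t)/8))
K_X(t) = log M_X(t) = -log(1 - 7*e^(t)/8) - 3*log(2)
K′(t) = -7*e^(t)/(7*e^(t) - 8)
K′′(t) = 56*e^(t)/(49*e^(2*t) - 112*e^(t) + 64)
K′′′(t) = (-392*e^(2*t) - 448*e^(t))/(343*e^(3*t) - 1176*e^(2*t) + 1344*e^(t) - 512)

κ_3 = K′′′(0) = 840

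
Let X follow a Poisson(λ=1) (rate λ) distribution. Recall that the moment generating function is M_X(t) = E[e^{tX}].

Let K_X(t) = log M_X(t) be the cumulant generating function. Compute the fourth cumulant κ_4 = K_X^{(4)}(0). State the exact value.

κ_4 = d^4K/dt^4 |_{t=0} = 1

M_X(t) = e^(e^(t) - 1)
K_X(t) = log M_X(t) = e^(t) - 1
dK/dt = e^(t)
d^2K/dt^2 = e^(t)
d^3K/dt^3 = e^(t)
d^4K/dt^4 = e^(t)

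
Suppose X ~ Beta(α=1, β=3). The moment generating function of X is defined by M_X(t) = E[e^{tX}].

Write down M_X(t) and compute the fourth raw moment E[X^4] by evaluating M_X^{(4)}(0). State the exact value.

E[X^4] = D^4[M](0) = 1/35

M_X(t) = ₁F₁(1; 4; t)
D^4[M](t) = ₁F₁(5; 8; t)/35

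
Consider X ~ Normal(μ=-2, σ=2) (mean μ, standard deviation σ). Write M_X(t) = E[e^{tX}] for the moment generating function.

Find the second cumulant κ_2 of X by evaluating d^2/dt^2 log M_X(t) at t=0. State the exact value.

M_X(t) = e^(2*t^2 - 2*t)
K_X(t) = log M_X(t) = 2*t^2 - 2*t
dK/dt = 4*t - 2
d^2K/dt^2 = 4

κ_2 = d^2K/dt^2 |_{t=0} = 4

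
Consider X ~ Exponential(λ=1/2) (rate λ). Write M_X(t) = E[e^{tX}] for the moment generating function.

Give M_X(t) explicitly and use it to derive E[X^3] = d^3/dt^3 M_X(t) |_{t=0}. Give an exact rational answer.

E[X^3] = M^(3)(0) = 48

M_X(t) = 1/(2*(1/2 - t))
M^(3)(t) = 48/(16*t^4 - 32*t^3 + 24*t^2 - 8*t + 1)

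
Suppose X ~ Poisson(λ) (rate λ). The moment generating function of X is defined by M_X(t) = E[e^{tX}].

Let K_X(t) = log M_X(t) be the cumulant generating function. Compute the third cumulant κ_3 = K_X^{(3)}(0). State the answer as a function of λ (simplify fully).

κ_3 = K^(3)(0) = λ

M_X(t) = e^(λ*(e^(t) - 1))
K_X(t) = log M_X(t) = λ*(e^(t) - 1)
K^(3)(t) = λ*e^(t)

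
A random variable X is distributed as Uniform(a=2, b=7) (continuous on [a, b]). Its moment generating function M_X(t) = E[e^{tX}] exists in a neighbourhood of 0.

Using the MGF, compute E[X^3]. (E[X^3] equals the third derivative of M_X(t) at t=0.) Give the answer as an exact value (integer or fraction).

M_X(t) = (e^(7*t) - e^(2*t))/(5*t)
M′(t) = (7*t*e^(7*t) - 2*t*e^(2*t) - e^(7*t) + e^(2*t))/(5*t^2)
M′′(t) = (49*t^2*e^(7*t) - 4*t^2*e^(2*t) - 14*t*e^(7*t) + 4*t*e^(2*t) + 2*e^(7*t) - 2*e^(2*t))/(5*t^3)
M′′′(t) = (343*t^3*e^(7*t) - 8*t^3*e^(2*t) - 147*t^2*e^(7*t) + 12*t^2*e^(2*t) + 42*t*e^(7*t) - 12*t*e^(2*t) - 6*e^(7*t) + 6*e^(2*t))/(5*t^4)

E[X^3] = M′′′(0) = 477/4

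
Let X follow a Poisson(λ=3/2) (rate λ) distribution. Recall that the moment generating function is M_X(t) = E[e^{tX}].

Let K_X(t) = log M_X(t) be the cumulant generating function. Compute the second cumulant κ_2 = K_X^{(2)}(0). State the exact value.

κ_2 = K′′(0) = 3/2

M_X(t) = e^(3*e^(t)/2 - 3/2)
K_X(t) = log M_X(t) = 3*e^(t)/2 - 3/2
K′(t) = 3*e^(t)/2
K′′(t) = 3*e^(t)/2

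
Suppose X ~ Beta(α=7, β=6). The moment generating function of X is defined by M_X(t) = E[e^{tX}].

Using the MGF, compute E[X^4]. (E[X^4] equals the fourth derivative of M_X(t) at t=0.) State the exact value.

M_X(t) = ₁F₁(7; 13; t)
dM/dt = 7*₁F₁(8; 14; t)/13
d^2M/dt^2 = 4*₁F₁(9; 15; t)/13
d^3M/dt^3 = 12*₁F₁(10; 16; t)/65
d^4M/dt^4 = 3*₁F₁(11; 17; t)/26

E[X^4] = d^4M/dt^4 |_{t=0} = 3/26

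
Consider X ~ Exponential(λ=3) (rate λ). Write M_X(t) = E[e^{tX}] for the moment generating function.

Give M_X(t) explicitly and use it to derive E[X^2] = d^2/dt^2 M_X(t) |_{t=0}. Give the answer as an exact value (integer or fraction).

E[X^2] = M′′(0) = 2/9

M_X(t) = 3/(3 - t)
M′(t) = 3/(t^2 - 6*t + 9)
M′′(t) = -6/(t^3 - 9*t^2 + 27*t - 27)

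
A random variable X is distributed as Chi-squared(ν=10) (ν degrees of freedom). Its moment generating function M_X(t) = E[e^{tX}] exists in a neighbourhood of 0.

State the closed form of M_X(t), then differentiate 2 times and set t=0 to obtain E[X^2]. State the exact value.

E[X^2] = d^2M/dt^2 |_{t=0} = 120

M_X(t) = (1 - 2*t)^(-5)
dM/dt = 10/(64*t^6 - 192*t^5 + 240*t^4 - 160*t^3 + 60*t^2 - 12*t + 1)
d^2M/dt^2 = -120/(128*t^7 - 448*t^6 + 672*t^5 - 560*t^4 + 280*t^3 - 84*t^2 + 14*t - 1)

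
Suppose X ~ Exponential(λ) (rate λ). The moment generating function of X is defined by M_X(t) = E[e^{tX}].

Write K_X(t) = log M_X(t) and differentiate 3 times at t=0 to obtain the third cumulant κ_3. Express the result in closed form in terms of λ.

κ_3 = K′′′(0) = 2/λ^3

M_X(t) = λ/(λ - t)
K_X(t) = log M_X(t) = log(λ) - log(λ - t)
K′(t) = -1/(-λ + t)
K′′(t) = 1/(λ^2 - 2*λ*t + t^2)
K′′′(t) = -2/(-λ^3 + 3*λ^2*t - 3*λ*t^2 + t^3)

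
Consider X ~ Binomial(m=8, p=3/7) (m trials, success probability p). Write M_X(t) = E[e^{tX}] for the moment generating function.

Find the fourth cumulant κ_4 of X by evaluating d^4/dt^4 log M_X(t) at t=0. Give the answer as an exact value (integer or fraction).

M_X(t) = (3*e^(t)/7 + 4/7)^8
K_X(t) = log M_X(t) = 8*log(3*e^(t)/7 + 4/7)
D^4[K](t) = (864*e^(3*t) - 4608*e^(2*t) + 1536*e^(t))/(81*e^(4*t) + 432*e^(3*t) + 864*e^(2*t) + 768*e^(t) + 256)

κ_4 = D^4[K](0) = -2208/2401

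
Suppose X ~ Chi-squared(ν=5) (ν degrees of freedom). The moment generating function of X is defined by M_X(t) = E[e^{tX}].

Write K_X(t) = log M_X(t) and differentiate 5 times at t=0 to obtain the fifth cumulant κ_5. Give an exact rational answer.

M_X(t) = (1 - 2*t)^(-5/2)
K_X(t) = log M_X(t) = -5*log(1 - 2*t)/2
K′(t) = -5/(2*t - 1)
K′′(t) = 10/(4*t^2 - 4*t + 1)
K′′′(t) = -40/(8*t^3 - 12*t^2 + 6*t - 1)
K′′′′(t) = 240/(16*t^4 - 32*t^3 + 24*t^2 - 8*t + 1)
K′′′′′(t) = -1920/(32*t^5 - 80*t^4 + 80*t^3 - 40*t^2 + 10*t - 1)

κ_5 = K′′′′′(0) = 1920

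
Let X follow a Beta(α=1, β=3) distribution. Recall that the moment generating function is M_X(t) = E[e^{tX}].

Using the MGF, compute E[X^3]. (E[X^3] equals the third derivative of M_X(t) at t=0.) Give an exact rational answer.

M_X(t) = ₁F₁(1; 4; t)
M^(3)(t) = ₁F₁(4; 7; t)/20

E[X^3] = M^(3)(0) = 1/20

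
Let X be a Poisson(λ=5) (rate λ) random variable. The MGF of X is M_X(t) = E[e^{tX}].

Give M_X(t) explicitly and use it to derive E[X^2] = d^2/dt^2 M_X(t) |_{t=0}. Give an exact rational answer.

M_X(t) = e^(5*e^(t) - 5)
D^2[M](t) = (25*e^(2*t)*e^(5*e^(t)) + 5*e^(t)*e^(5*e^(t)))*e^(-5)

E[X^2] = D^2[M](0) = 30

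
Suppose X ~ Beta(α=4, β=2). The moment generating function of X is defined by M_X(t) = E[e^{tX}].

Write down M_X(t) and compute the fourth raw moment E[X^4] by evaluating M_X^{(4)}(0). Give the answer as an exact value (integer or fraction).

M_X(t) = ₁F₁(4; 6; t)
dM/dt = 2*₁F₁(5; 7; t)/3
d^2M/dt^2 = 10*₁F₁(6; 8; t)/21
d^3M/dt^3 = 5*₁F₁(7; 9; t)/14
d^4M/dt^4 = 5*₁F₁(8; 10; t)/18

E[X^4] = d^4M/dt^4 |_{t=0} = 5/18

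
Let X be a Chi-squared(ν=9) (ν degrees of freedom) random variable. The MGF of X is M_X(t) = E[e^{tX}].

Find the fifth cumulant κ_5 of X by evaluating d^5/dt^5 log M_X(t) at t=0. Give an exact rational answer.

κ_5 = K′′′′′(0) = 3456

M_X(t) = (1 - 2*t)^(-9/2)
K_X(t) = log M_X(t) = -9*log(1 - 2*t)/2
K′(t) = -9/(2*t - 1)
K′′(t) = 18/(4*t^2 - 4*t + 1)
K′′′(t) = -72/(8*t^3 - 12*t^2 + 6*t - 1)
K′′′′(t) = 432/(16*t^4 - 32*t^3 + 24*t^2 - 8*t + 1)
K′′′′′(t) = -3456/(32*t^5 - 80*t^4 + 80*t^3 - 40*t^2 + 10*t - 1)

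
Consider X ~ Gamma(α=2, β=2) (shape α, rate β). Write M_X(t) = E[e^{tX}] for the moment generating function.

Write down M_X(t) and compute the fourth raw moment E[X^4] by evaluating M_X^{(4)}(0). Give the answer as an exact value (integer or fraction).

E[X^4] = M′′′′(0) = 15/2

M_X(t) = 4/(2 - t)^2
M′(t) = -8/(t^3 - 6*t^2 + 12*t - 8)
M′′(t) = 24/(t^4 - 8*t^3 + 24*t^2 - 32*t + 16)
M′′′(t) = -96/(t^5 - 10*t^4 + 40*t^3 - 80*t^2 + 80*t - 32)
M′′′′(t) = 480/(t^6 - 12*t^5 + 60*t^4 - 160*t^3 + 240*t^2 - 192*t + 64)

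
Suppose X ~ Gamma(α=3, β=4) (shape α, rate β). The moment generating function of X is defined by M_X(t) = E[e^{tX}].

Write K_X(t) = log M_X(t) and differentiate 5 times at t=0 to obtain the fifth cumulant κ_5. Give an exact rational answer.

M_X(t) = 64/(4 - t)^3
K_X(t) = log M_X(t) = -3*log(4 - t) + 6*log(2)
K^(5)(t) = -72/(t^5 - 20*t^4 + 160*t^3 - 640*t^2 + 1280*t - 1024)

κ_5 = K^(5)(0) = 9/128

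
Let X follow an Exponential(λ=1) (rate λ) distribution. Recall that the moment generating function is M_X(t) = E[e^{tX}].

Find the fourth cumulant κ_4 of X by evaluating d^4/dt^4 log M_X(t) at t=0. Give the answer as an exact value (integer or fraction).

M_X(t) = 1/(1 - t)
K_X(t) = log M_X(t) = -log(1 - t)
dK/dt = -1/(t - 1)
d^2K/dt^2 = 1/(t^2 - 2*t + 1)
d^3K/dt^3 = -2/(t^3 - 3*t^2 + 3*t - 1)
d^4K/dt^4 = 6/(t^4 - 4*t^3 + 6*t^2 - 4*t + 1)

κ_4 = d^4K/dt^4 |_{t=0} = 6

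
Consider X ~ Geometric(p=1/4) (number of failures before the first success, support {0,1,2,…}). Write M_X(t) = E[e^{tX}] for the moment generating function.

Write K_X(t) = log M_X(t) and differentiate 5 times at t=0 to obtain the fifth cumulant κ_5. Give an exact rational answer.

M_X(t) = 1/(4*(1 - 3*e^(t)/4))
K_X(t) = log M_X(t) = -log(1 - 3*e^(t)/4) - 2*log(2)
D^5[K](t) = (-324*e^(4*t) - 4752*e^(3*t) - 6336*e^(2*t) - 768*e^(t))/(243*e^(5*t) - 1620*e^(4*t) + 4320*e^(3*t) - 5760*e^(2*t) + 3840*e^(t) - 1024)

κ_5 = D^5[K](0) = 12180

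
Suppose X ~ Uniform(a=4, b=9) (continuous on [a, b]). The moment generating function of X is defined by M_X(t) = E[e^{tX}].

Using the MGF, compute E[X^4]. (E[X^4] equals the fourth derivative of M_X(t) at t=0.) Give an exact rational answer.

E[X^4] = M^(4)(0) = 2321

M_X(t) = (e^(9*t) - e^(4*t))/(5*t)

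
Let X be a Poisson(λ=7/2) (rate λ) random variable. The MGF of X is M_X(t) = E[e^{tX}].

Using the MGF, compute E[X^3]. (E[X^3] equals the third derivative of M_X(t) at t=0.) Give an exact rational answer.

E[X^3] = D^3[M](0) = 665/8

M_X(t) = e^(7*e^(t)/2 - 7/2)
D^3[M](t) = (343*e^(3*t)*e^(7*e^(t)/2) + 294*e^(2*t)*e^(7*e^(t)/2) + 28*e^(t)*e^(7*e^(t)/2))*e^(-7/2)/8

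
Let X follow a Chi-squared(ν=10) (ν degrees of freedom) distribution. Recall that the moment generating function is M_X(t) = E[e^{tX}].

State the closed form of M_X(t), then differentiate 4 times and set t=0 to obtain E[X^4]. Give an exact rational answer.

E[X^4] = d^4M/dt^4 |_{t=0} = 26880

M_X(t) = (1 - 2*t)^(-5)
dM/dt = 10/(64*t^6 - 192*t^5 + 240*t^4 - 160*t^3 + 60*t^2 - 12*t + 1)
d^2M/dt^2 = -120/(128*t^7 - 448*t^6 + 672*t^5 - 560*t^4 + 280*t^3 - 84*t^2 + 14*t - 1)
d^3M/dt^3 = 1680/(256*t^8 - 1024*t^7 + 1792*t^6 - 1792*t^5 + 1120*t^4 - 448*t^3 + 112*t^2 - 16*t + 1)
d^4M/dt^4 = -26880/(512*t^9 - 2304*t^8 + 4608*t^7 - 5376*t^6 + 4032*t^5 - 2016*t^4 + 672*t^3 - 144*t^2 + 18*t - 1)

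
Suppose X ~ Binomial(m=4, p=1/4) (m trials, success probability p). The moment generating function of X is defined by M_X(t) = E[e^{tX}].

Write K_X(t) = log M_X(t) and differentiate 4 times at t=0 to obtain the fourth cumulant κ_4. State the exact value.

κ_4 = D^4[K](0) = -3/32

M_X(t) = (e^(t)/4 + 3/4)^4
K_X(t) = log M_X(t) = 4*log(e^(t)/4 + 3/4)
D^4[K](t) = (12*e^(3*t) - 144*e^(2*t) + 108*e^(t))/(e^(4*t) + 12*e^(3*t) + 54*e^(2*t) + 108*e^(t) + 81)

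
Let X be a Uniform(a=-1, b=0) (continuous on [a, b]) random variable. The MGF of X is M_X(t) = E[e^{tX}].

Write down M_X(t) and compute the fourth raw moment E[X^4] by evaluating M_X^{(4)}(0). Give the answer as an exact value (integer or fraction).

E[X^4] = M^(4)(0) = 1/5

M_X(t) = (1 - e^(-t))/t
M^(4)(t) = (-t^4 - 4*t^3 - 12*t^2 - 24*t + 24*e^(t) - 24)*e^(-t)/t^5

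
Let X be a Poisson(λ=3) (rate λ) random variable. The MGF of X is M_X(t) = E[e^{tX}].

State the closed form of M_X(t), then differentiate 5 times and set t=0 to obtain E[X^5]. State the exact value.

M_X(t) = e^(3*e^(t) - 3)
M′(t) = 3*e^(-3)*e^(t)*e^(3*e^(t))
M′′(t) = (9*e^(2*t)*e^(3*e^(t)) + 3*e^(t)*e^(3*e^(t)))*e^(-3)
M′′′(t) = (27*e^(3*t)*e^(3*e^(t)) + 27*e^(2*t)*e^(3*e^(t)) + 3*e^(t)*e^(3*e^(t)))*e^(-3)
M′′′′(t) = (81*e^(4*t)*e^(3*e^(t)) + 162*e^(3*t)*e^(3*e^(t)) + 63*e^(2*t)*e^(3*e^(t)) + 3*e^(t)*e^(3*e^(t)))*e^(-3)
M′′′′′(t) = (243*e^(5*t)*e^(3*e^(t)) + 810*e^(4*t)*e^(3*e^(t)) + 675*e^(3*t)*e^(3*e^(t)) + 135*e^(2*t)*e^(3*e^(t)) + 3*e^(t)*e^(3*e^(t)))*e^(-3)

E[X^5] = M′′′′′(0) = 1866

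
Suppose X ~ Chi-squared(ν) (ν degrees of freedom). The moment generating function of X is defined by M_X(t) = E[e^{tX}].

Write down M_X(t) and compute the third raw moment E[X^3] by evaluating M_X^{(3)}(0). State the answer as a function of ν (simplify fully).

M_X(t) = (1 - 2*t)^(-ν/2)
M^(3)(t) = (-ν^3 - 6*ν^2 - 8*ν)/(8*t^3*(1 - 2*t)^(ν/2) - 12*t^2*(1 - 2*t)^(ν/2) + 6*t*(1 - 2*t)^(ν/2) - (1 - 2*t)^(ν/2))

E[X^3] = M^(3)(0) = ν*(ν^2 + 6*ν + 8)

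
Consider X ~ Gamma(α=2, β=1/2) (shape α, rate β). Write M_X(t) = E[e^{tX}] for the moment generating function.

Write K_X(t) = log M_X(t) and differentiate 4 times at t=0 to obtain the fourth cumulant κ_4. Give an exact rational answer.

κ_4 = d^4K/dt^4 |_{t=0} = 192

M_X(t) = 1/(4*(1/2 - t)^2)
K_X(t) = log M_X(t) = -2*log(1/2 - t) - 2*log(2)
dK/dt = -4/(2*t - 1)
d^2K/dt^2 = 8/(4*t^2 - 4*t + 1)
d^3K/dt^3 = -32/(8*t^3 - 12*t^2 + 6*t - 1)
d^4K/dt^4 = 192/(16*t^4 - 32*t^3 + 24*t^2 - 8*t + 1)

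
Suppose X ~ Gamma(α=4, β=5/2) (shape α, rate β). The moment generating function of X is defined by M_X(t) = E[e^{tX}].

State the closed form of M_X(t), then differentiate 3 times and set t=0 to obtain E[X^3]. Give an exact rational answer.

E[X^3] = M′′′(0) = 192/25

M_X(t) = 625/(16*(5/2 - t)^4)
M′(t) = -5000/(32*t^5 - 400*t^4 + 2000*t^3 - 5000*t^2 + 6250*t - 3125)
M′′(t) = 50000/(64*t^6 - 960*t^5 + 6000*t^4 - 20000*t^3 + 37500*t^2 - 37500*t + 15625)
M′′′(t) = -600000/(128*t^7 - 2240*t^6 + 16800*t^5 - 70000*t^4 + 175000*t^3 - 262500*t^2 + 218750*t - 78125)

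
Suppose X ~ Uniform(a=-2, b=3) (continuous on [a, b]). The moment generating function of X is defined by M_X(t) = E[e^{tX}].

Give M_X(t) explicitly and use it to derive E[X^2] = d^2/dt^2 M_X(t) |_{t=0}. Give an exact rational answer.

M_X(t) = (e^(3*t) - e^(-2*t))/(5*t)
dM/dt = (3*t*e^(5*t) + 2*t - e^(5*t) + 1)*e^(-2*t)/(5*t^2)
d^2M/dt^2 = (9*t^2*e^(5*t) - 4*t^2 - 6*t*e^(5*t) - 4*t + 2*e^(5*t) - 2)*e^(-2*t)/(5*t^3)

E[X^2] = d^2M/dt^2 |_{t=0} = 7/3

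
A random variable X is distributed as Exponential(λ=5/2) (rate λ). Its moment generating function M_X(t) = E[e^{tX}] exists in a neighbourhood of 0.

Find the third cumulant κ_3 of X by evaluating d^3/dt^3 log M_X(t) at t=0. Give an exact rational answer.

κ_3 = D^3[K](0) = 16/125

M_X(t) = 5/(2*(5/2 - t))
K_X(t) = log M_X(t) = -log(5/2 - t) - log(2) + log(5)
D^3[K](t) = -16/(8*t^3 - 60*t^2 + 150*t - 125)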